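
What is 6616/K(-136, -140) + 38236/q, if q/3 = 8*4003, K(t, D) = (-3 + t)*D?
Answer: 86230307/116847570 ≈ 0.73797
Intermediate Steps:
K(t, D) = D*(-3 + t)
q = 96072 (q = 3*(8*4003) = 3*32024 = 96072)
6616/K(-136, -140) + 38236/q = 6616/((-140*(-3 - 136))) + 38236/96072 = 6616/((-140*(-139))) + 38236*(1/96072) = 6616/19460 + 9559/24018 = 6616*(1/19460) + 9559/24018 = 1654/4865 + 9559/24018 = 86230307/116847570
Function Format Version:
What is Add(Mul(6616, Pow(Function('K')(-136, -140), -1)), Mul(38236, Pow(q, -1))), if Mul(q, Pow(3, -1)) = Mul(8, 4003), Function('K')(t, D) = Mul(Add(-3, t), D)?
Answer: Rational(86230307, 116847570) ≈ 0.73797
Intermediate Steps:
Function('K')(t, D) = Mul(D, Add(-3, t))
q = 96072 (q = Mul(3, Mul(8, 4003)) = Mul(3, 32024) = 96072)
Add(Mul(6616, Pow(Function('K')(-136, -140), -1)), Mul(38236, Pow(q, -1))) = Add(Mul(6616, Pow(Mul(-140, Add(-3, -136)), -1)), Mul(38236, Pow(96072, -1))) = Add(Mul(6616, Pow(Mul(-140, -139), -1)), Mul(38236, Rational(1, 96072))) = Add(Mul(6616, Pow(19460, -1)), Rational(9559, 24018)) = Add(Mul(6616, Rational(1, 19460)), Rational(9559, 24018)) = Add(Rational(1654, 4865), Rational(9559, 24018)) = Rational(86230307, 116847570)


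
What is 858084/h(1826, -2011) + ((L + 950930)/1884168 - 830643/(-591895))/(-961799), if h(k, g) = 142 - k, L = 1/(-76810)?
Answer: -3534810947655304985301398069/6937108269908441711795280 ≈ -509.55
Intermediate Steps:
L = -1/76810 ≈ -1.3019e-5
858084/h(1826, -2011) + ((L + 950930)/1884168 - 830643/(-591895))/(-961799) = 858084/(142 - 1*1826) + ((-1/76810 + 950930)/1884168 - 830643/(-591895))/(-961799) = 858084/(142 - 1826) + ((73040933299/76810)*(1/1884168) - 830643*(-1/591895))*(-1/961799) = 858084/(-1684) + (73040933299/144722944080 + 830643/591895)*(-1/961799) = 858084*(-1/1684) + (32689132730891009/17132157397246320)*(-1/961799) = -214521/421 - 32689132730891009/16477691852514113329680 = -3534810947655304985301398069/6937108269908441711795280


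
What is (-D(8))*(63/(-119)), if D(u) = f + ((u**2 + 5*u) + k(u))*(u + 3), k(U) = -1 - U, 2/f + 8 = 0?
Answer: 37611/68 ≈ 553.10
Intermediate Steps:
f = -1/4 (f = 2/(-8 + 0) = 2/(-8) = 2*(-1/8) = -1/4 ≈ -0.25000)
D(u) = -1/4 + (3 + u)*(-1 + u**2 + 4*u) (D(u) = -1/4 + ((u**2 + 5*u) + (-1 - u))*(u + 3) = -1/4 + (-1 + u**2 + 4*u)*(3 + u) = -1/4 + (3 + u)*(-1 + u**2 + 4*u))
(-D(8))*(63/(-119)) = (-(-13/4 + 8**3 + 7*8**2 + 11*8))*(63/(-119)) = (-(-13/4 + 512 + 7*64 + 88))*(63*(-1/119)) = -(-13/4 + 512 + 448 + 88)*(-9/17) = -1*4179/4*(-9/17) = -4179/4*(-9/17) = 37611/68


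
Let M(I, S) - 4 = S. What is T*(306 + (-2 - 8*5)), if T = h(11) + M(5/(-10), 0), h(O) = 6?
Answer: 2640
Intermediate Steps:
M(I, S) = 4 + S
T = 10 (T = 6 + (4 + 0) = 6 + 4 = 10)
T*(306 + (-2 - 8*5)) = 10*(306 + (-2 - 8*5)) = 10*(306 + (-2 - 40)) = 10*(306 - 42) = 10*264 = 2640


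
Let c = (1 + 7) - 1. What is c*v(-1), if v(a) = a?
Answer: -7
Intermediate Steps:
c = 7 (c = 8 - 1 = 7)
c*v(-1) = 7*(-1) = -7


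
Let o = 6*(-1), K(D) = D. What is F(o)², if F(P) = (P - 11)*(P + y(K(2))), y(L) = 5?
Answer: 289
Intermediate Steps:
o = -6
F(P) = (-11 + P)*(5 + P) (F(P) = (P - 11)*(P + 5) = (-11 + P)*(5 + P))
F(o)² = (-55 + (-6)² - 6*(-6))² = (-55 + 36 + 36)² = 17² = 289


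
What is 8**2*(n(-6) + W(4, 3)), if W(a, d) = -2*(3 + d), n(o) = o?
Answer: -1152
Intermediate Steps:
W(a, d) = -6 - 2*d
8**2*(n(-6) + W(4, 3)) = 8**2*(-6 + (-6 - 2*3)) = 64*(-6 + (-6 - 6)) = 64*(-6 - 12) = 64*(-18) = -1152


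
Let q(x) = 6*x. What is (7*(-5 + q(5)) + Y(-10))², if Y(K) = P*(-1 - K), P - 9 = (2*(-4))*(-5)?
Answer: 379456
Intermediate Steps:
P = 49 (P = 9 + (2*(-4))*(-5) = 9 - 8*(-5) = 9 + 40 = 49)
Y(K) = -49 - 49*K (Y(K) = 49*(-1 - K) = -49 - 49*K)
(7*(-5 + q(5)) + Y(-10))² = (7*(-5 + 6*5) + (-49 - 49*(-10)))² = (7*(-5 + 30) + (-49 + 490))² = (7*25 + 441)² = (175 + 441)² = 616² = 379456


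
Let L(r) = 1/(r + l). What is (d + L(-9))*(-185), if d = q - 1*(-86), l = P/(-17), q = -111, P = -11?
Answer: 659895/142 ≈ 4647.1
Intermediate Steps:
l = 11/17 (l = -11/(-17) = -11*(-1/17) = 11/17 ≈ 0.64706)
d = -25 (d = -111 - 1*(-86) = -111 + 86 = -25)
L(r) = 1/(11/17 + r) (L(r) = 1/(r + 11/17) = 1/(11/17 + r))
(d + L(-9))*(-185) = (-25 + 17/(11 + 17*(-9)))*(-185) = (-25 + 17/(11 - 153))*(-185) = (-25 + 17/(-142))*(-185) = (-25 + 17*(-1/142))*(-185) = (-25 - 17/142)*(-185) = -3567/142*(-185) = 659895/142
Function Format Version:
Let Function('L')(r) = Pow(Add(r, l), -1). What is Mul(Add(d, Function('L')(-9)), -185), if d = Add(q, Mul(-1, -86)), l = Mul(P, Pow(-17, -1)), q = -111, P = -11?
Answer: Rational(659895, 142) ≈ 4647.1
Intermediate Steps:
l = Rational(11, 17) (l = Mul(-11, Pow(-17, -1)) = Mul(-11, Rational(-1, 17)) = Rational(11, 17) ≈ 0.64706)
d = -25 (d = Add(-111, Mul(-1, -86)) = Add(-111, 86) = -25)
Function('L')(r) = Pow(Add(Rational(11, 17), r), -1) (Function('L')(r) = Pow(Add(r, Rational(11, 17)), -1) = Pow(Add(Rational(11, 17), r), -1))
Mul(Add(d, Function('L')(-9)), -185) = Mul(Add(-25, Mul(17, Pow(Add(11, Mul(17, -9)), -1))), -185) = Mul(Add(-25, Mul(17, Pow(Add(11, -153), -1))), -185) = Mul(Add(-25, Mul(17, Pow(-142, -1))), -185) = Mul(Add(-25, Mul(17, Rational(-1, 142))), -185) = Mul(Add(-25, Rational(-17, 142)), -185) = Mul(Rational(-3567, 142), -185) = Rational(659895, 142)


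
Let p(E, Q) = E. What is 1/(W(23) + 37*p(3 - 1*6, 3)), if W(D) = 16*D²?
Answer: 1/8353 ≈ 0.00011972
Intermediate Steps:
1/(W(23) + 37*p(3 - 1*6, 3)) = 1/(16*23² + 37*(3 - 1*6)) = 1/(16*529 + 37*(3 - 6)) = 1/(8464 + 37*(-3)) = 1/(8464 - 111) = 1/8353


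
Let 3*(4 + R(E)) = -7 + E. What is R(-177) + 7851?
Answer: 23357/3 ≈ 7785.7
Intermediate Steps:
R(E) = -19/3 + E/3 (R(E) = -4 + (-7 + E)/3 = -4 + (-7/3 + E/3) = -19/3 + E/3)
R(-177) + 7851 = (-19/3 + (1/3)*(-177)) + 7851 = (-19/3 - 59) + 7851 = -196/3 + 7851 = 23357/3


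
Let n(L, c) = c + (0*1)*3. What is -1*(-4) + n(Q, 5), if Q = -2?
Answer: 9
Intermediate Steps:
n(L, c) = c (n(L, c) = c + 0*3 = c + 0 = c)
-1*(-4) + n(Q, 5) = -1*(-4) + 5 = 4 + 5 = 9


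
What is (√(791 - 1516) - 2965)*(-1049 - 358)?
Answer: 4171755 - 7035*I*√29 ≈ 4.1718e+6 - 37885.0*I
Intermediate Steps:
(√(791 - 1516) - 2965)*(-1049 - 358) = (√(-725) - 2965)*(-1407) = (5*I*√29 - 2965)*(-1407) = (-2965 + 5*I*√29)*(-1407) = 4171755 - 7035*I*√29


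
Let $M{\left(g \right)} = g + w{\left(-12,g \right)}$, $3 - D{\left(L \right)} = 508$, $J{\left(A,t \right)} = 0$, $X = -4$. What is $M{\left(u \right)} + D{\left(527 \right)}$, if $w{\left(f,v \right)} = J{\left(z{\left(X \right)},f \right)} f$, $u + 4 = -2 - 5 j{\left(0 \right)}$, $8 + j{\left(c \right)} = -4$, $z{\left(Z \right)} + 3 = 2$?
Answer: $-451$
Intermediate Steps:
$z{\left(Z \right)} = -1$ ($z{\left(Z \right)} = -3 + 2 = -1$)
$j{\left(c \right)} = -12$ ($j{\left(c \right)} = -8 - 4 = -12$)
$D{\left(L \right)} = -505$ ($D{\left(L \right)} = 3 - 508 = -505$)
$u = 54$ ($u = -4 - -58 = -4 + \left(-2 + 60\right) = -4 + 58 = 54$)
$w{\left(f,v \right)} = 0$ ($w{\left(f,v \right)} = 0 f = 0$)
$M{\left(g \right)} = g$ ($M{\left(g \right)} = g + 0 = g$)
$M{\left(u \right)} + D{\left(527 \right)} = 54 - 505 = -451$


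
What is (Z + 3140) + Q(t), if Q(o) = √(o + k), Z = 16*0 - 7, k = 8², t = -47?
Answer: 3133 + √17 ≈ 3137.1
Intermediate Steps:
k = 64
Z = -7 (Z = 0 - 7 = -7)
Q(o) = √(64 + o) (Q(o) = √(o + 64) = √(64 + o))
(Z + 3140) + Q(t) = (-7 + 3140) + √(64 - 47) = 3133 + √17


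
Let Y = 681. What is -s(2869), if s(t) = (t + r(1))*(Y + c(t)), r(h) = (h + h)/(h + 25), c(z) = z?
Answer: -132407900/13 ≈ -1.0185e+7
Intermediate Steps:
r(h) = 2*h/(25 + h) (r(h) = (2*h)/(25 + h) = 2*h/(25 + h))
s(t) = (681 + t)*(1/13 + t) (s(t) = (t + 2*1/(25 + 1))*(681 + t) = (t + 2*1/26)*(681 + t) = (t + 2*1*(1/26))*(681 + t) = (t + 1/13)*(681 + t) = (1/13 + t)*(681 + t) = (681 + t)*(1/13 + t))
-s(2869) = -(681/13 + 2869**2 + (8854/13)*2869) = -(681/13 + 8231161 + 25402126/13) = -1*132407900/13 = -132407900/13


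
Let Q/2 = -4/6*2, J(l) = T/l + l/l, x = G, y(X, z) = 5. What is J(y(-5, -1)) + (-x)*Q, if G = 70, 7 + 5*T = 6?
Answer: 14072/75 ≈ 187.63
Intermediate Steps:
T = -⅕ (T = -7/5 + (⅕)*6 = -7/5 + 6/5 = -⅕ ≈ -0.20000)
x = 70
J(l) = 1 - 1/(5*l) (J(l) = -1/(5*l) + l/l = -1/(5*l) + 1 = 1 - 1/(5*l))
Q = -8/3 (Q = 2*(-4/6*2) = 2*(-4*⅙*2) = 2*(-⅔*2) = 2*(-4/3) = -8/3 ≈ -2.6667)
J(y(-5, -1)) + (-x)*Q = (-⅕ + 5)/5 - 1*70*(-8/3) = (⅕)*(24/5) - 70*(-8/3) = 24/25 + 560/3 = 14072/75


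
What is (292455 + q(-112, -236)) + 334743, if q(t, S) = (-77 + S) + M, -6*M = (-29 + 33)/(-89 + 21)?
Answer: 63942271/102 ≈ 6.2689e+5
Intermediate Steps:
M = 1/102 (M = -(-29 + 33)/(6*(-89 + 21)) = -2/(3*(-68)) = -2*(-1)/(3*68) = -⅙*(-1/17) = 1/102 ≈ 0.0098039)
q(t, S) = -7853/102 + S (q(t, S) = (-77 + S) + 1/102 = -7853/102 + S)
(292455 + q(-112, -236)) + 334743 = (292455 + (-7853/102 - 236)) + 334743 = (292455 - 31925/102) + 334743 = 29798485/102 + 334743 = 63942271/102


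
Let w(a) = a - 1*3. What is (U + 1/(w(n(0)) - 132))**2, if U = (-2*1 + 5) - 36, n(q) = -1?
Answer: 20151121/18496 ≈ 1089.5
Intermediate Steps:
w(a) = -3 + a (w(a) = a - 3 = -3 + a)
U = -33 (U = (-2 + 5) - 36 = 3 - 36 = -33)
(U + 1/(w(n(0)) - 132))**2 = (-33 + 1/((-3 - 1) - 132))**2 = (-33 + 1/(-4 - 132))**2 = (-33 + 1/(-136))**2 = (-33 - 1/136)**2 = (-4489/136)**2 = 20151121/18496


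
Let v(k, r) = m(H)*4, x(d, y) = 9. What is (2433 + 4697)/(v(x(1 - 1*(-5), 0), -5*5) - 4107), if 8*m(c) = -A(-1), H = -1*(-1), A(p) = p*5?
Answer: -14260/8209 ≈ -1.7371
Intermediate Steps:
A(p) = 5*p
H = 1
m(c) = 5/8 (m(c) = (-5*(-1))/8 = (-1*(-5))/8 = (⅛)*5 = 5/8)
v(k, r) = 5/2 (v(k, r) = (5/8)*4 = 5/2)
(2433 + 4697)/(v(x(1 - 1*(-5), 0), -5*5) - 4107) = (2433 + 4697)/(5/2 - 4107) = 7130/(-8209/2) = 7130*(-2/8209) = -14260/8209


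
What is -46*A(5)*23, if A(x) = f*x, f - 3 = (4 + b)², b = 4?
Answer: -354430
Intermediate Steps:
f = 67 (f = 3 + (4 + 4)² = 3 + 8² = 3 + 64 = 67)
A(x) = 67*x
-46*A(5)*23 = -3082*5*23 = -46*335*23 = -15410*23 = -354430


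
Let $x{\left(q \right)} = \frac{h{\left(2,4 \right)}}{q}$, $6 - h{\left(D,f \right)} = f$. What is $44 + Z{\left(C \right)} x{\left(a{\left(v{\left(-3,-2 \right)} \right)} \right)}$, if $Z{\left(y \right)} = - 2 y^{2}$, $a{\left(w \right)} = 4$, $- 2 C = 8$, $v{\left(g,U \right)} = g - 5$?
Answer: $28$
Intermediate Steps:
$h{\left(D,f \right)} = 6 - f$
$v{\left(g,U \right)} = -5 + g$ ($v{\left(g,U \right)} = g - 5 = -5 + g$)
$C = -4$ ($C = \left(- \frac{1}{2}\right) 8 = -4$)
$x{\left(q \right)} = \frac{2}{q}$ ($x{\left(q \right)} = \frac{6 - 4}{q} = \frac{2}{q}$)
$44 + Z{\left(C \right)} x{\left(a{\left(v{\left(-3,-2 \right)} \right)} \right)} = 44 + - 2 \left(-4\right)^{2} \cdot \frac{2}{4} = 44 + \left(-2\right) 16 \cdot 2 \cdot \frac{1}{4} = 44 - 16 = 28$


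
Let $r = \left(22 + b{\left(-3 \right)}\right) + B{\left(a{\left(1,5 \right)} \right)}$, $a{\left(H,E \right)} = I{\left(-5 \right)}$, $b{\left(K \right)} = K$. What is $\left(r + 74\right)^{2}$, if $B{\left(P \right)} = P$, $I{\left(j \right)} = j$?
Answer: $7744$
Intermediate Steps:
$a{\left(H,E \right)} = -5$
$r = 14$ ($r = \left(22 - 3\right) - 5 = 19 - 5 = 14$)
$\left(r + 74\right)^{2} = \left(14 + 74\right)^{2} = 88^{2} = 7744$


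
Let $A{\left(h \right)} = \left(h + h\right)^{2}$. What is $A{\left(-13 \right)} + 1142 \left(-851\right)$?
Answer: $-971166$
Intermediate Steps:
$A{\left(h \right)} = 4 h^{2}$ ($A{\left(h \right)} = \left(2 h\right)^{2} = 4 h^{2}$)
$A{\left(-13 \right)} + 1142 \left(-851\right) = 4 \left(-13\right)^{2} + 1142 \left(-851\right) = 4 \cdot 169 - 971842 = 676 - 971842 = -971166$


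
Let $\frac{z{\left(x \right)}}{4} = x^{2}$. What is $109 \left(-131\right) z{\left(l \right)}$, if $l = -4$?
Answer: $-913856$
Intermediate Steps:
$z{\left(x \right)} = 4 x^{2}$
$109 \left(-131\right) z{\left(l \right)} = 109 \left(-131\right) 4 \left(-4\right)^{2} = - 14279 \cdot 4 \cdot 16 = \left(-14279\right) 64 = -913856$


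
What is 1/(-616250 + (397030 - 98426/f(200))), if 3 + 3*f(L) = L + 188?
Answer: -385/84694978 ≈ -4.5457e-6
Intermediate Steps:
f(L) = 185/3 + L/3 (f(L) = -1 + (L + 188)/3 = -1 + (188 + L)/3 = -1 + (188/3 + L/3) = 185/3 + L/3)
1/(-616250 + (397030 - 98426/f(200))) = 1/(-616250 + (397030 - 98426/(185/3 + (⅓)*200))) = 1/(-616250 + (397030 - 98426/(185/3 + 200/3))) = 1/(-616250 + (397030 - 98426/385/3)) = 1/(-616250 + (397030 - 98426*3/385)) = 1/(-616250 + (397030 - 295278/385)) = 1/(-616250 + 152561272/385) = 1/(-84694978/385) = -385/84694978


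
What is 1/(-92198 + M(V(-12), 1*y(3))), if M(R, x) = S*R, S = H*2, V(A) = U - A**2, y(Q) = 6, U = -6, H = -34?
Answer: -1/81998 ≈ -1.2195e-5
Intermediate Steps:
V(A) = -6 - A**2
S = -68 (S = -34*2 = -68)
M(R, x) = -68*R
1/(-92198 + M(V(-12), 1*y(3))) = 1/(-92198 - 68*(-6 - 1*(-12)**2)) = 1/(-92198 - 68*(-6 - 1*144)) = 1/(-92198 - 68*(-6 - 144)) = 1/(-92198 - 68*(-150)) = 1/(-92198 + 10200) = 1/(-81998) = -1/81998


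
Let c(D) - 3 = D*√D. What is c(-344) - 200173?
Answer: -200170 - 688*I*√86 ≈ -2.0017e+5 - 6380.3*I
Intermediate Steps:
c(D) = 3 + D^(3/2) (c(D) = 3 + D*√D = 3 + D^(3/2))
c(-344) - 200173 = (3 + (-344)^(3/2)) - 200173 = (3 - 688*I*√86) - 200173 = -200170 - 688*I*√86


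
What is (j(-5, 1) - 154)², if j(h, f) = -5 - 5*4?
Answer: 32041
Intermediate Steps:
j(h, f) = -25 (j(h, f) = -5 - 20 = -25)
(j(-5, 1) - 154)² = (-25 - 154)² = (-179)² = 32041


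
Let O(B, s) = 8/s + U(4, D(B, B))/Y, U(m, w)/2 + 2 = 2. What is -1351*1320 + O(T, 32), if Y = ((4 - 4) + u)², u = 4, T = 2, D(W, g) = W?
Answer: -7133279/4 ≈ -1.7833e+6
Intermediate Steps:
U(m, w) = 0 (U(m, w) = -4 + 2*2 = -4 + 4 = 0)
Y = 16 (Y = ((4 - 4) + 4)² = (0 + 4)² = 4² = 16)
O(B, s) = 8/s (O(B, s) = 8/s + 0/16 = 8/s + 0*(1/16) = 8/s + 0 = 8/s)
-1351*1320 + O(T, 32) = -1351*1320 + 8/32 = -1783320 + 8*(1/32) = -1783320 + ¼ = -7133279/4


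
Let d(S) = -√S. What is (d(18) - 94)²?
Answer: 8854 + 564*√2 ≈ 9651.6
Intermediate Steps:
(d(18) - 94)² = (-√18 - 94)² = (-3*√2 - 94)² = (-94 - 3*√2)²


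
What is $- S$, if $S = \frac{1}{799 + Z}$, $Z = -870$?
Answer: $\frac{1}{71} \approx 0.014085$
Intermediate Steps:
$S = - \frac{1}{71}$ ($S = \frac{1}{799 - 870} = \frac{1}{-71} = - \frac{1}{71} \approx -0.014085$)
$- S = \left(-1\right) \left(- \frac{1}{71}\right) = \frac{1}{71}$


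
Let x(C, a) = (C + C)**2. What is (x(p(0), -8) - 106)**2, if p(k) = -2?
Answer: 8100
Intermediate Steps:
x(C, a) = 4*C**2 (x(C, a) = (2*C)**2 = 4*C**2)
(x(p(0), -8) - 106)**2 = (4*(-2)**2 - 106)**2 = (4*4 - 106)**2 = (16 - 106)**2 = (-90)**2 = 8100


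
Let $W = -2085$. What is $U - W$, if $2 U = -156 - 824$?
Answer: $1595$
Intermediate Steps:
$U = -490$ ($U = \frac{-156 - 824}{2} = \frac{1}{2} \left(-980\right) = -490$)
$U - W = -490 - -2085 = -490 + 2085 = 1595$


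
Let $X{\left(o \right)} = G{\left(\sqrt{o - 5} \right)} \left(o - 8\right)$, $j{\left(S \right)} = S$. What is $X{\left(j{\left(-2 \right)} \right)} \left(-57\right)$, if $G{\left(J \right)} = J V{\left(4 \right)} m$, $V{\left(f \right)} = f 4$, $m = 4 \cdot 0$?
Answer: $0$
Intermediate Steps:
$m = 0$
$V{\left(f \right)} = 4 f$
$G{\left(J \right)} = 0$ ($G{\left(J \right)} = J 4 \cdot 4 \cdot 0 = J 16 \cdot 0 = 16 J 0 = 0$)
$X{\left(o \right)} = 0$ ($X{\left(o \right)} = 0 \left(o - 8\right) = 0 \left(-8 + o\right) = 0$)
$X{\left(j{\left(-2 \right)} \right)} \left(-57\right) = 0 \left(-57\right) = 0$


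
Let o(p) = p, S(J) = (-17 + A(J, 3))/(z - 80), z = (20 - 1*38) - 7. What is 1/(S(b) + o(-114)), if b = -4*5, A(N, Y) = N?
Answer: -105/11933 ≈ -0.0087991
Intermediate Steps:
z = -25 (z = (20 - 38) - 7 = -18 - 7 = -25)
b = -20
S(J) = 17/105 - J/105 (S(J) = (-17 + J)/(-25 - 80) = (-17 + J)/(-105) = (-17 + J)*(-1/105) = 17/105 - J/105)
1/(S(b) + o(-114)) = 1/((17/105 - 1/105*(-20)) - 114) = 1/((17/105 + 4/21) - 114) = 1/(37/105 - 114) = 1/(-11933/105) = -105/11933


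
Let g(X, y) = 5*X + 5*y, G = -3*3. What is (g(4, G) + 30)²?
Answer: 25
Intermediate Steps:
G = -9
(g(4, G) + 30)² = ((5*4 + 5*(-9)) + 30)² = ((20 - 45) + 30)² = (-25 + 30)² = 5² = 25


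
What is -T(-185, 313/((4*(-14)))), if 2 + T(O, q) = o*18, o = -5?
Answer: 92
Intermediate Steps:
T(O, q) = -92 (T(O, q) = -2 - 5*18 = -2 - 90 = -92)
-T(-185, 313/((4*(-14)))) = -1*(-92) = 92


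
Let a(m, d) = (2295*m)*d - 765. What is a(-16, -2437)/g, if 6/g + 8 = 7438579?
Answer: 221882344894875/2 ≈ 1.1094e+14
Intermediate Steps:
g = 6/7438571 (g = 6/(-8 + 7438579) = 6/7438571 ≈ 8.0661e-7)
a(m, d) = -765 + 2295*d*m (a(m, d) = 2295*d*m - 765 = -765 + 2295*d*m)
a(-16, -2437)/g = (-765 + 2295*(-2437)*(-16))/(6/7438571) = (-765 + 89486640)*(7438571/6) = 89485875*(7438571/6) = 221882344894875/2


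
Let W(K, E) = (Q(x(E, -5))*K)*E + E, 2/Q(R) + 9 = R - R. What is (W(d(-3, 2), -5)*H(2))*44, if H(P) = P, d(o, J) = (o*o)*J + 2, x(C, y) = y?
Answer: 13640/9 ≈ 1515.6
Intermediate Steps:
Q(R) = -2/9 (Q(R) = 2/(-9 + (R - R)) = 2/(-9 + 0) = 2/(-9) = 2*(-⅑) = -2/9)
d(o, J) = 2 + J*o² (d(o, J) = o²*J + 2 = J*o² + 2 = 2 + J*o²)
W(K, E) = E - 2*E*K/9 (W(K, E) = (-2*K/9)*E + E = -2*E*K/9 + E = E - 2*E*K/9)
(W(d(-3, 2), -5)*H(2))*44 = (((⅑)*(-5)*(9 - 2*(2 + 2*(-3)²)))*2)*44 = (((⅑)*(-5)*(9 - 2*(2 + 2*9)))*2)*44 = (((⅑)*(-5)*(9 - 2*(2 + 18)))*2)*44 = (((⅑)*(-5)*(9 - 2*20))*2)*44 = (((⅑)*(-5)*(9 - 40))*2)*44 = (((⅑)*(-5)*(-31))*2)*44 = ((155/9)*2)*44 = (310/9)*44 = 13640/9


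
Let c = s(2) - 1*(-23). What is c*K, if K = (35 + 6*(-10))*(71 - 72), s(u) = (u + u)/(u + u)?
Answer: 600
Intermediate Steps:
s(u) = 1 (s(u) = (2*u)/((2*u)) = (2*u)*(1/(2*u)) = 1)
c = 24 (c = 1 - 1*(-23) = 1 + 23 = 24)
K = 25 (K = (35 - 60)*(-1) = -25*(-1) = 25)
c*K = 24*25 = 600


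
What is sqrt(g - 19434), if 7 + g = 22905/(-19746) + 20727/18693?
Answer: I*sqrt(403706723997216858)/4556938 ≈ 139.43*I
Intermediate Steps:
g = -32131749/4556938 (g = -7 + (22905/(-19746) + 20727/18693) = -7 + (22905*(-1/19746) + 20727*(1/18693)) = -7 + (-2545/2194 + 2303/2077) = -7 - 233183/4556938 = -32131749/4556938 ≈ -7.0512)
sqrt(g - 19434) = sqrt(-32131749/4556938 - 19434) = sqrt(-88591664841/4556938) = I*sqrt(403706723997216858)/4556938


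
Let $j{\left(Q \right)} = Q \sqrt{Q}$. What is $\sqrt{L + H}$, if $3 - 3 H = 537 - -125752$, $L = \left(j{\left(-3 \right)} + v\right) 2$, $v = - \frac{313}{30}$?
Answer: $\frac{\sqrt{-1052905 - 150 i \sqrt{3}}}{5} \approx 0.02532 - 205.22 i$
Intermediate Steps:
$v = - \frac{313}{30}$ ($v = \left(-313\right) \frac{1}{30} = - \frac{313}{30} \approx -10.433$)
$j{\left(Q \right)} = Q^{\frac{3}{2}}$
$L = - \frac{313}{15} - 6 i \sqrt{3}$ ($L = \left(\left(-3\right)^{\frac{3}{2}} - \frac{313}{30}\right) 2 = \left(- 3 i \sqrt{3} - \frac{313}{30}\right) 2 = \left(- \frac{313}{30} - 3 i \sqrt{3}\right) 2 = - \frac{313}{15} - 6 i \sqrt{3} \approx -20.867 - 10.392 i$)
$H = - \frac{126286}{3}$ ($H = 1 - \frac{537 - -125752}{3} = 1 - \frac{537 + 125752}{3} = 1 - \frac{126289}{3} = - \frac{126286}{3} \approx -42095.0$)
$\sqrt{L + H} = \sqrt{\left(- \frac{313}{15} - 6 i \sqrt{3}\right) - \frac{126286}{3}} = \sqrt{- \frac{210581}{5} - 6 i \sqrt{3}}$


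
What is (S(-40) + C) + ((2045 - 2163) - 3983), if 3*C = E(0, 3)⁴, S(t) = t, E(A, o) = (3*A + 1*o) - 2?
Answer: -12422/3 ≈ -4140.7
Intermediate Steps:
E(A, o) = -2 + o + 3*A (E(A, o) = (3*A + o) - 2 = (o + 3*A) - 2 = -2 + o + 3*A)
C = ⅓ (C = (-2 + 3 + 3*0)⁴/3 = (-2 + 3 + 0)⁴/3 = (⅓)*1⁴ = (⅓)*1 = ⅓ ≈ 0.33333)
(S(-40) + C) + ((2045 - 2163) - 3983) = (-40 + ⅓) + ((2045 - 2163) - 3983) = -119/3 + (-118 - 3983) = -119/3 - 4101 = -12422/3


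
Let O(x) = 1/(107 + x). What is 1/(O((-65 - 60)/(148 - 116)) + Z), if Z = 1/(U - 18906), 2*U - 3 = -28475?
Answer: 109335458/1057245 ≈ 103.42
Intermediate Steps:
U = -14236 (U = 3/2 + (½)*(-28475) = 3/2 - 28475/2 = -14236)
Z = -1/33142 (Z = 1/(-14236 - 18906) = 1/(-33142) = -1/33142 ≈ -3.0173e-5)
1/(O((-65 - 60)/(148 - 116)) + Z) = 1/(1/(107 + (-65 - 60)/(148 - 116)) - 1/33142) = 1/(1/(107 - 125/32) - 1/33142) = 1/(1/(3299/32) - 1/33142) = 1/(32/3299 - 1/33142) = 1/(1057245/109335458) = 109335458/1057245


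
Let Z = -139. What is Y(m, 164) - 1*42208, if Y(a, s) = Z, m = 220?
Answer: -42347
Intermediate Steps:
Y(a, s) = -139
Y(m, 164) - 1*42208 = -139 - 1*42208 = -139 - 42208 = -42347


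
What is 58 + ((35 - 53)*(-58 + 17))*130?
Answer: 95998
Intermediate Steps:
58 + ((35 - 53)*(-58 + 17))*130 = 58 - 18*(-41)*130 = 58 + 738*130 = 58 + 95940 = 95998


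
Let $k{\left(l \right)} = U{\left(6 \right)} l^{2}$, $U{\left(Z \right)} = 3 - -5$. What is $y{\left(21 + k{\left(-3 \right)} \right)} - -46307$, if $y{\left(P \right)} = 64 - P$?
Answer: $46278$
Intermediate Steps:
$U{\left(Z \right)} = 8$ ($U{\left(Z \right)} = 3 + 5 = 8$)
$k{\left(l \right)} = 8 l^{2}$
$y{\left(21 + k{\left(-3 \right)} \right)} - -46307 = \left(64 - \left(21 + 8 \left(-3\right)^{2}\right)\right) - -46307 = \left(64 - \left(21 + 8 \cdot 9\right)\right) + 46307 = \left(64 - \left(21 + 72\right)\right) + 46307 = \left(64 - 93\right) + 46307 = -29 + 46307 = 46278$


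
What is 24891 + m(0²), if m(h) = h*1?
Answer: 24891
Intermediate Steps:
m(h) = h
24891 + m(0²) = 24891 + 0² = 24891 + 0 = 24891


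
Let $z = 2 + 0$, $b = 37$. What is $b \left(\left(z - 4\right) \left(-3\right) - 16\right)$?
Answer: $-370$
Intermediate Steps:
$z = 2$
$b \left(\left(z - 4\right) \left(-3\right) - 16\right) = 37 \left(\left(2 - 4\right) \left(-3\right) - 16\right) = 37 \left(\left(-2\right) \left(-3\right) - 16\right) = 37 \left(6 - 16\right) = 37 \left(-10\right) = -370$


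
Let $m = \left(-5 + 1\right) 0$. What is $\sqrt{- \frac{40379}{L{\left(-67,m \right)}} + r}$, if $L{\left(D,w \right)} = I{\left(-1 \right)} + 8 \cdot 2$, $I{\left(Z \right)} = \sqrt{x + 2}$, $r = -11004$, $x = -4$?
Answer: $\sqrt{\frac{-216443 - 11004 i \sqrt{2}}{16 + i \sqrt{2}}} \approx 0.9522 + 116.23 i$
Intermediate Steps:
$m = 0$ ($m = \left(-4\right) 0 = 0$)
$I{\left(Z \right)} = i \sqrt{2}$ ($I{\left(Z \right)} = \sqrt{-4 + 2} = \sqrt{-2} = i \sqrt{2}$)
$L{\left(D,w \right)} = 16 + i \sqrt{2}$ ($L{\left(D,w \right)} = i \sqrt{2} + 8 \cdot 2 = i \sqrt{2} + 16 = 16 + i \sqrt{2}$)
$\sqrt{- \frac{40379}{L{\left(-67,m \right)}} + r} = \sqrt{- \frac{40379}{16 + i \sqrt{2}} - 11004} = \sqrt{-11004 - \frac{40379}{16 + i \sqrt{2}}}$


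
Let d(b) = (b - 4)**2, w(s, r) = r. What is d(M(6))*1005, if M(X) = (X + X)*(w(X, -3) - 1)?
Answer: 2717520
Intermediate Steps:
M(X) = -8*X (M(X) = (X + X)*(-3 - 1) = (2*X)*(-4) = -8*X)
d(b) = (-4 + b)**2
d(M(6))*1005 = (-4 - 8*6)**2*1005 = (-4 - 48)**2*1005 = (-52)**2*1005 = 2704*1005 = 2717520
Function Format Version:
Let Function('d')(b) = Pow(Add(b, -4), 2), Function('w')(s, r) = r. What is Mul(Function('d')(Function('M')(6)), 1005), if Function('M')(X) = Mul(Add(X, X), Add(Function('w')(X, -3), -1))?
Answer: 2717520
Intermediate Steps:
Function('M')(X) = Mul(-8, X) (Function('M')(X) = Mul(Add(X, X), Add(-3, -1)) = Mul(Mul(2, X), -4) = Mul(-8, X))
Function('d')(b) = Pow(Add(-4, b), 2)
Mul(Function('d')(Function('M')(6)), 1005) = Mul(Pow(Add(-4, Mul(-8, 6)), 2), 1005) = Mul(Pow(Add(-4, -48), 2), 1005) = Mul(Pow(-52, 2), 1005) = Mul(2704, 1005) = 2717520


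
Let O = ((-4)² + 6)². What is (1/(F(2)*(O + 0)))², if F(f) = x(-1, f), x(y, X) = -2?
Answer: 1/937024 ≈ 1.0672e-6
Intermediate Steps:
F(f) = -2
O = 484 (O = (16 + 6)² = 22² = 484)
(1/(F(2)*(O + 0)))² = (1/(-2*(484 + 0)))² = (1/(-2*484))² = (1/(-968))² = (-1/968)² = 1/937024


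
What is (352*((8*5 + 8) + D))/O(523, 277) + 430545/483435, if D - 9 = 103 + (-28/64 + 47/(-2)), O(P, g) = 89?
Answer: 1546130293/2868381 ≈ 539.03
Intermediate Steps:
D = 1409/16 (D = 9 + (103 + (-28/64 + 47/(-2))) = 9 + (103 + (-28*1/64 + 47*(-½))) = 9 + (103 + (-7/16 - 47/2)) = 9 + (103 - 383/16) = 9 + 1265/16 = 1409/16 ≈ 88.063)
(352*((8*5 + 8) + D))/O(523, 277) + 430545/483435 = (352*((8*5 + 8) + 1409/16))/89 + 430545/483435 = (352*((40 + 8) + 1409/16))*(1/89) + 430545*(1/483435) = (352*(48 + 1409/16))*(1/89) + 28703/32229 = (352*(2177/16))*(1/89) + 28703/32229 = 47894*(1/89) + 28703/32229 = 47894/89 + 28703/32229 = 1546130293/2868381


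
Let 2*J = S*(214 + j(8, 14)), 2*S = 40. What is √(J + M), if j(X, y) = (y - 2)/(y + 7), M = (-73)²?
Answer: √366261/7 ≈ 86.456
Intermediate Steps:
M = 5329
j(X, y) = (-2 + y)/(7 + y)
S = 20 (S = (½)*40 = 20)
J = 15020/7 (J = (20*(214 + (-2 + 14)/(7 + 14)))/2 = (20*(214 + 12/21))/2 = (20*(214 + (1/21)*12))/2 = (20*(214 + 4/7))/2 = (20*(1502/7))/2 = (½)*(30040/7) = 15020/7 ≈ 2145.7)
√(J + M) = √(15020/7 + 5329) = √(52323/7) = √366261/7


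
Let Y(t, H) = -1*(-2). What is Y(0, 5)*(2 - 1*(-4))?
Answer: 12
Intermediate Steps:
Y(t, H) = 2
Y(0, 5)*(2 - 1*(-4)) = 2*(2 - 1*(-4)) = 2*(2 + 4) = 2*6 = 12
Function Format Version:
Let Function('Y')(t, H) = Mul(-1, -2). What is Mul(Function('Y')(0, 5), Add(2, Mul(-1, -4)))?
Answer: 12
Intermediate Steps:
Function('Y')(t, H) = 2
Mul(Function('Y')(0, 5), Add(2, Mul(-1, -4))) = Mul(2, Add(2, Mul(-1, -4))) = Mul(2, Add(2, 4)) = Mul(2, 6) = 12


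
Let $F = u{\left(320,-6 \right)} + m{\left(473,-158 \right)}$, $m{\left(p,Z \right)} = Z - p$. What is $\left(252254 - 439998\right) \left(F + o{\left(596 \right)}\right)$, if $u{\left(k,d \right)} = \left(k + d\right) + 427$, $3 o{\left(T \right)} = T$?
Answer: $- \frac{173850944}{3} \approx -5.795 \cdot 10^{7}$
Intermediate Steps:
$o{\left(T \right)} = \frac{T}{3}$
$u{\left(k,d \right)} = 427 + d + k$ ($u{\left(k,d \right)} = \left(d + k\right) + 427 = 427 + d + k$)
$F = 110$ ($F = \left(427 - 6 + 320\right) - 631 = 741 - 631 = 110$)
$\left(252254 - 439998\right) \left(F + o{\left(596 \right)}\right) = \left(252254 - 439998\right) \left(110 + \frac{1}{3} \cdot 596\right) = - 187744 \left(110 + \frac{596}{3}\right) = \left(-187744\right) \frac{926}{3} = - \frac{173850944}{3}$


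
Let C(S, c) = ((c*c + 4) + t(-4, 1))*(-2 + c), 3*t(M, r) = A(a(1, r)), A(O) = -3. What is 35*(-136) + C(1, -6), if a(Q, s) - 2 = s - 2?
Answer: -5072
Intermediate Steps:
a(Q, s) = s (a(Q, s) = 2 + (s - 2) = 2 + (-2 + s) = s)
t(M, r) = -1 (t(M, r) = (1/3)*(-3) = -1)
C(S, c) = (-2 + c)*(3 + c**2) (C(S, c) = ((c*c + 4) - 1)*(-2 + c) = ((c**2 + 4) - 1)*(-2 + c) = ((4 + c**2) - 1)*(-2 + c) = (3 + c**2)*(-2 + c) = (-2 + c)*(3 + c**2))
35*(-136) + C(1, -6) = 35*(-136) + (-6 + (-6)**3 - 2*(-6)**2 + 3*(-6)) = -4760 + (-6 - 216 - 2*36 - 18) = -4760 + (-6 - 216 - 72 - 18) = -4760 - 312 = -5072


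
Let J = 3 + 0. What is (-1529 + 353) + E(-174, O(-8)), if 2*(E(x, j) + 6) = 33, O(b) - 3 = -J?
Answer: -2331/2 ≈ -1165.5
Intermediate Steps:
J = 3
O(b) = 0 (O(b) = 3 - 1*3 = 3 - 3 = 0)
E(x, j) = 21/2 (E(x, j) = -6 + (½)*33 = -6 + 33/2 = 21/2)
(-1529 + 353) + E(-174, O(-8)) = (-1529 + 353) + 21/2 = -1176 + 21/2 = -2331/2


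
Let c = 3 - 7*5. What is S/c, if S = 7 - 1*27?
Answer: 5/8 ≈ 0.62500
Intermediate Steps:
S = -20 (S = 7 - 27 = -20)
c = -32 (c = 3 - 35 = -32)
S/c = -20/(-32) = -20*(-1/32) = 5/8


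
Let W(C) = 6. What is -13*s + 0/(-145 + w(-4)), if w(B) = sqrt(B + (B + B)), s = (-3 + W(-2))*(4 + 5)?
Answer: -351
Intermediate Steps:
s = 27 (s = (-3 + 6)*(4 + 5) = 3*9 = 27)
w(B) = sqrt(3)*sqrt(B) (w(B) = sqrt(B + 2*B) = sqrt(3*B) = sqrt(3)*sqrt(B))
-13*s + 0/(-145 + w(-4)) = -13*27 + 0/(-145 + sqrt(3)*sqrt(-4)) = -351 + 0/(-145 + sqrt(3)*(2*I)) = -351 + 0/(-145 + 2*I*sqrt(3)) = -351 + 0 = -351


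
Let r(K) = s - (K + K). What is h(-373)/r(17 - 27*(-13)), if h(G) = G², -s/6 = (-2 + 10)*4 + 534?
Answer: -139129/4132 ≈ -33.671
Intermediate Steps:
s = -3396 (s = -6*((-2 + 10)*4 + 534) = -6*(8*4 + 534) = -6*(32 + 534) = -6*566 = -3396)
r(K) = -3396 - 2*K (r(K) = -3396 - (K + K) = -3396 - 2*K)
h(-373)/r(17 - 27*(-13)) = (-373)²/(-3396 - 2*(17 - 27*(-13))) = 139129/(-3396 - 2*(17 + 351)) = 139129/(-3396 - 2*368) = 139129/(-3396 - 736) = 139129/(-4132) = 139129*(-1/4132) = -139129/4132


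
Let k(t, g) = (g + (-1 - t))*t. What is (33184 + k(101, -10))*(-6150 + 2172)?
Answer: -87006816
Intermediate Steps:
k(t, g) = t*(-1 + g - t) (k(t, g) = (-1 + g - t)*t = t*(-1 + g - t))
(33184 + k(101, -10))*(-6150 + 2172) = (33184 + 101*(-1 - 10 - 1*101))*(-6150 + 2172) = (33184 + 101*(-1 - 10 - 101))*(-3978) = (33184 + 101*(-112))*(-3978) = (33184 - 11312)*(-3978) = 21872*(-3978) = -87006816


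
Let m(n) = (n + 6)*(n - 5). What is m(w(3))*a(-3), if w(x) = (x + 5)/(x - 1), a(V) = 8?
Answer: -80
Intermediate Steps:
w(x) = (5 + x)/(-1 + x)
m(n) = (-5 + n)*(6 + n) (m(n) = (6 + n)*(-5 + n) = (-5 + n)*(6 + n))
m(w(3))*a(-3) = (-30 + (5 + 3)/(-1 + 3) + ((5 + 3)/(-1 + 3))²)*8 = (-30 + 8/2 + (8/2)²)*8 = (-30 + (½)*8 + ((½)*8)²)*8 = (-30 + 4 + 4²)*8 = (-30 + 4 + 16)*8 = -10*8 = -80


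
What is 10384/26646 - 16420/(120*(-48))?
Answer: 4144493/1279008 ≈ 3.2404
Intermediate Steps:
10384/26646 - 16420/(120*(-48)) = 10384*(1/26646) - 16420/(-5760) = 5192/13323 - 16420*(-1/5760) = 5192/13323 + 821/288 = 4144493/1279008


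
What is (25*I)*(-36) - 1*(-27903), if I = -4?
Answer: 31503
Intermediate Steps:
(25*I)*(-36) - 1*(-27903) = (25*(-4))*(-36) - 1*(-27903) = -100*(-36) + 27903 = 3600 + 27903 = 31503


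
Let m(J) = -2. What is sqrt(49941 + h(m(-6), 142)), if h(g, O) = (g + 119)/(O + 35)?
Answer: sqrt(173846922)/59 ≈ 223.48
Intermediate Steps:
h(g, O) = (119 + g)/(35 + O)
sqrt(49941 + h(m(-6), 142)) = sqrt(49941 + (119 - 2)/(35 + 142)) = sqrt(49941 + 117/177) = sqrt(49941 + (1/177)*117) = sqrt(49941 + 39/59) = sqrt(2946558/59) = sqrt(173846922)/59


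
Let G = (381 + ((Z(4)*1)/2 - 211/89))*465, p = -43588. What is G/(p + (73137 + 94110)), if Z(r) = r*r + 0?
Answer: 516150/355021 ≈ 1.4539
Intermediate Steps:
Z(r) = r² (Z(r) = r² + 0 = r²)
G = 16000650/89 (G = (381 + ((4²*1)/2 - 211/89))*465 = (381 + ((16*1)*(½) - 211*1/89))*465 = (381 + (16*(½) - 211/89))*465 = (381 + (8 - 211/89))*465 = (381 + 501/89)*465 = (34410/89)*465 = 16000650/89 ≈ 1.7978e+5)
G/(p + (73137 + 94110)) = 16000650/(89*(-43588 + (73137 + 94110))) = 16000650/(89*(-43588 + 167247)) = (16000650/89)/123659 = (16000650/89)*(1/123659) = 516150/355021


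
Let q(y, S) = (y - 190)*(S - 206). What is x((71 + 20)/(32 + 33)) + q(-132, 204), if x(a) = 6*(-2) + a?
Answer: 3167/5 ≈ 633.40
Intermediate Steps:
x(a) = -12 + a
q(y, S) = (-206 + S)*(-190 + y) (q(y, S) = (-190 + y)*(-206 + S) = (-206 + S)*(-190 + y))
x((71 + 20)/(32 + 33)) + q(-132, 204) = (-12 + (71 + 20)/(32 + 33)) + (39140 - 206*(-132) - 190*204 + 204*(-132)) = (-12 + 91/65) + (39140 + 27192 - 38760 - 26928) = (-12 + 91*(1/65)) + 644 = (-12 + 7/5) + 644 = -53/5 + 644 = 3167/5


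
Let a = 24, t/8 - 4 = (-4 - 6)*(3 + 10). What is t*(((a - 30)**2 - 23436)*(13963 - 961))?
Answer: 306680774400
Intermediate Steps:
t = -1008 (t = 32 + 8*((-4 - 6)*(3 + 10)) = 32 + 8*(-10*13) = 32 + 8*(-130) = 32 - 1040 = -1008)
t*(((a - 30)**2 - 23436)*(13963 - 961)) = -1008*((24 - 30)**2 - 23436)*(13963 - 961) = -1008*((-6)**2 - 23436)*13002 = -1008*(36 - 23436)*13002 = -(-23587200)*13002 = -1008*(-304246800) = 306680774400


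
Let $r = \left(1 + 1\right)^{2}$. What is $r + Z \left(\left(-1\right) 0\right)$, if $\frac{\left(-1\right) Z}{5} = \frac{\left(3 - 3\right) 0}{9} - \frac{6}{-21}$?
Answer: $4$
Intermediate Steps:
$Z = - \frac{10}{7}$ ($Z = - 5 \left(\frac{\left(3 - 3\right) 0}{9} - \frac{6}{-21}\right) = - 5 \left(0 \cdot 0 \cdot \frac{1}{9} - - \frac{2}{7}\right) = - 5 \left(0 \cdot \frac{1}{9} + \frac{2}{7}\right) = - 5 \left(0 + \frac{2}{7}\right) = \left(-5\right) \frac{2}{7} = - \frac{10}{7} \approx -1.4286$)
$r = 4$ ($r = 2^{2} = 4$)
$r + Z \left(\left(-1\right) 0\right) = 4 - \frac{10 \left(\left(-1\right) 0\right)}{7} = 4 - 0 = 4 + 0 = 4$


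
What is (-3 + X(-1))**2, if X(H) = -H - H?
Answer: 1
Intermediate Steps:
X(H) = -2*H
(-3 + X(-1))**2 = (-3 - 2*(-1))**2 = (-3 + 2)**2 = (-1)**2 = 1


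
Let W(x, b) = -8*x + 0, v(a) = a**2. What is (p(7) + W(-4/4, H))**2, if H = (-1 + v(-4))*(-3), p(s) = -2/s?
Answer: 2916/49 ≈ 59.510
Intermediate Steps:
H = -45 (H = (-1 + (-4)**2)*(-3) = (-1 + 16)*(-3) = 15*(-3) = -45)
W(x, b) = -8*x
(p(7) + W(-4/4, H))**2 = (-2/7 - (-32)/4)**2 = (-2*1/7 - (-32)/4)**2 = (-2/7 - 8*(-1))**2 = (-2/7 + 8)**2 = (54/7)**2 = 2916/49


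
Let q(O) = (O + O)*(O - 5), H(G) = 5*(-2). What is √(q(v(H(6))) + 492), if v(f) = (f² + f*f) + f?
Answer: 2*√17698 ≈ 266.07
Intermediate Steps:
H(G) = -10
v(f) = f + 2*f² (v(f) = (f² + f²) + f = 2*f² + f = f + 2*f²)
q(O) = 2*O*(-5 + O) (q(O) = (2*O)*(-5 + O) = 2*O*(-5 + O))
√(q(v(H(6))) + 492) = √(2*(-10*(1 + 2*(-10)))*(-5 - 10*(1 + 2*(-10))) + 492) = √(2*(-10*(1 - 20))*(-5 - 10*(1 - 20)) + 492) = √(2*(-10*(-19))*(-5 - 10*(-19)) + 492) = √(2*190*(-5 + 190) + 492) = √(2*190*185 + 492) = √(70300 + 492) = √70792 = 2*√17698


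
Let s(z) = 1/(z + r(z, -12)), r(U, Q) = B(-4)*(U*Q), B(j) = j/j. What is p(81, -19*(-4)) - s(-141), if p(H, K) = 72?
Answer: 111671/1551 ≈ 71.999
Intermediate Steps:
B(j) = 1
r(U, Q) = Q*U (r(U, Q) = 1*(U*Q) = 1*(Q*U) = Q*U)
s(z) = -1/(11*z) (s(z) = 1/(z - 12*z) = 1/(-11*z) = -1/(11*z))
p(81, -19*(-4)) - s(-141) = 72 - (-1)/(11*(-141)) = 72 - (-1)*(-1)/(11*141) = 72 - 1*1/1551 = 72 - 1/1551 = 111671/1551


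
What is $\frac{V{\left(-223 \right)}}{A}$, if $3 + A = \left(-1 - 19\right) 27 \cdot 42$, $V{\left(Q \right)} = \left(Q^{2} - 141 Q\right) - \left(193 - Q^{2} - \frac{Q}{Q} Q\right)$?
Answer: $- \frac{43495}{7561} \approx -5.7525$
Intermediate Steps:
$V{\left(Q \right)} = -193 - 140 Q + 2 Q^{2}$ ($V{\left(Q \right)} = \left(Q^{2} - 141 Q\right) - \left(193 - Q - Q^{2}\right) = \left(Q^{2} - 141 Q\right) + \left(-193 + Q + Q^{2}\right) = -193 - 140 Q + 2 Q^{2}$)
$A = -22683$ ($A = -3 + \left(-1 - 19\right) 27 \cdot 42 = -3 + \left(-20\right) 27 \cdot 42 = -3 - 22680 = -22683$)
$\frac{V{\left(-223 \right)}}{A} = \frac{-193 - -31220 + 2 \left(-223\right)^{2}}{-22683} = \left(-193 + 31220 + 2 \cdot 49729\right) \left(- \frac{1}{22683}\right) = \left(-193 + 31220 + 99458\right) \left(- \frac{1}{22683}\right) = 130485 \left(- \frac{1}{22683}\right) = - \frac{43495}{7561}$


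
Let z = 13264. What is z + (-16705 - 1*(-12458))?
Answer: 9017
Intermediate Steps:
z + (-16705 - 1*(-12458)) = 13264 + (-16705 - 1*(-12458)) = 13264 + (-16705 + 12458) = 13264 - 4247 = 9017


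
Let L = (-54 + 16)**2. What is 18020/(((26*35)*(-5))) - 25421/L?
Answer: -14168643/657020 ≈ -21.565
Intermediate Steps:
L = 1444 (L = (-38)**2 = 1444)
18020/(((26*35)*(-5))) - 25421/L = 18020/(((26*35)*(-5))) - 25421/1444 = 18020/((910*(-5))) - 25421*1/1444 = 18020/(-4550) - 25421/1444 = 18020*(-1/4550) - 25421/1444 = -1802/455 - 25421/1444 = -14168643/657020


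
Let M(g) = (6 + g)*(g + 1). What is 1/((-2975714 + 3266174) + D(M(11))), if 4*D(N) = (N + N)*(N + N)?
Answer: 1/332076 ≈ 3.0114e-6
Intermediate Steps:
M(g) = (1 + g)*(6 + g) (M(g) = (6 + g)*(1 + g) = (1 + g)*(6 + g))
D(N) = N**2 (D(N) = ((N + N)*(N + N))/4 = ((2*N)*(2*N))/4 = (4*N**2)/4 = N**2)
1/((-2975714 + 3266174) + D(M(11))) = 1/((-2975714 + 3266174) + (6 + 11**2 + 7*11)**2) = 1/(290460 + (6 + 121 + 77)**2) = 1/(290460 + 204**2) = 1/(290460 + 41616) = 1/332076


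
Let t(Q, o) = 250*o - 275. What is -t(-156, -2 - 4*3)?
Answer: 3775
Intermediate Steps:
t(Q, o) = -275 + 250*o
-t(-156, -2 - 4*3) = -(-275 + 250*(-2 - 4*3)) = -(-275 + 250*(-2 - 12)) = -(-275 + 250*(-14)) = -(-275 - 3500) = -1*(-3775) = 3775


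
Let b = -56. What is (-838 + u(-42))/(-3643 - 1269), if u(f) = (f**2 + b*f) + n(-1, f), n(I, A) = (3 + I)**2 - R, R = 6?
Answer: -819/1228 ≈ -0.66694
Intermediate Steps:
n(I, A) = -6 + (3 + I)**2 (n(I, A) = (3 + I)**2 - 1*6 = (3 + I)**2 - 6 = -6 + (3 + I)**2)
u(f) = -2 + f**2 - 56*f (u(f) = (f**2 - 56*f) + (-6 + (3 - 1)**2) = (f**2 - 56*f) + (-6 + 2**2) = (f**2 - 56*f) + (-6 + 4) = (f**2 - 56*f) - 2 = -2 + f**2 - 56*f)
(-838 + u(-42))/(-3643 - 1269) = (-838 + (-2 + (-42)**2 - 56*(-42)))/(-3643 - 1269) = (-838 + (-2 + 1764 + 2352))/(-4912) = (-838 + 4114)*(-1/4912) = 3276*(-1/4912) = -819/1228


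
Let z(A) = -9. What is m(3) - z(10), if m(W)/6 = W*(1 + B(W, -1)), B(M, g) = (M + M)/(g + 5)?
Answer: 54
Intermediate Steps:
B(M, g) = 2*M/(5 + g) (B(M, g) = (2*M)/(5 + g) = 2*M/(5 + g))
m(W) = 6*W*(1 + W/2) (m(W) = 6*(W*(1 + 2*W/(5 - 1))) = 6*(W*(1 + 2*W/4)) = 6*(W*(1 + 2*W*(¼))) = 6*(W*(1 + W/2)) = 6*W*(1 + W/2))
m(3) - z(10) = 3*3*(2 + 3) - 1*(-9) = 3*3*5 + 9 = 45 + 9 = 54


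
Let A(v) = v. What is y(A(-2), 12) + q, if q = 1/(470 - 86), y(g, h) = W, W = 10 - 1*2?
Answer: 3073/384 ≈ 8.0026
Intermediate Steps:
W = 8 (W = 10 - 2 = 8)
y(g, h) = 8
q = 1/384 ≈ 0.0026042
y(A(-2), 12) + q = 8 + 1/384 = 3073/384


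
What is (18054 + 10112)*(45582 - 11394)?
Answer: 962939208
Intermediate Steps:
(18054 + 10112)*(45582 - 11394) = 28166*34188 = 962939208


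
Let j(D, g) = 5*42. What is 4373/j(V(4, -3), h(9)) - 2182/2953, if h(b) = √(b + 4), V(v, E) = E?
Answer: 12455249/620130 ≈ 20.085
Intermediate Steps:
h(b) = √(4 + b)
j(D, g) = 210
4373/j(V(4, -3), h(9)) - 2182/2953 = 4373/210 - 2182/2953 = 12455249/620130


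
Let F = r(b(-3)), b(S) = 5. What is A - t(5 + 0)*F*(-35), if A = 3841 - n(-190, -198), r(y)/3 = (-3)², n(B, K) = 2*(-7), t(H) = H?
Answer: 8580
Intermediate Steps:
n(B, K) = -14
r(y) = 27 (r(y) = 3*(-3)² = 3*9 = 27)
F = 27
A = 3855 (A = 3841 - 1*(-14) = 3841 + 14 = 3855)
A - t(5 + 0)*F*(-35) = 3855 - (5 + 0)*27*(-35) = 3855 - 5*27*(-35) = 3855 - 135*(-35) = 3855 - 1*(-4725) = 3855 + 4725 = 8580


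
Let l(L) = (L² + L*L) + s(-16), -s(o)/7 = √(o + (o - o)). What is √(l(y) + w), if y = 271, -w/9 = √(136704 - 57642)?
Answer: √(146882 - 28*I - 9*√79062) ≈ 379.94 - 0.037*I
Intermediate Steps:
w = -9*√79062 (w = -9*√(136704 - 57642) = -9*√79062 ≈ -2530.6)
s(o) = -7*√o (s(o) = -7*√(o + (o - o)) = -7*√(o + 0) = -7*√o)
l(L) = -28*I + 2*L² (l(L) = (L² + L*L) - 28*I = (L² + L²) - 28*I = 2*L² - 28*I = -28*I + 2*L²)
√(l(y) + w) = √((-28*I + 2*271²) - 9*√79062) = √((-28*I + 2*73441) - 9*√79062) = √((-28*I + 146882) - 9*√79062) = √((146882 - 28*I) - 9*√79062) = √(146882 - 28*I - 9*√79062)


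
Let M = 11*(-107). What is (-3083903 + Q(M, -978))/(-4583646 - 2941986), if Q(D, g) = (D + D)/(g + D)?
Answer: 2215269537/5405912320 ≈ 0.40979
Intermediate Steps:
M = -1177
Q(D, g) = 2*D/(D + g) (Q(D, g) = (2*D)/(D + g) = 2*D/(D + g))
(-3083903 + Q(M, -978))/(-4583646 - 2941986) = (-3083903 + 2*(-1177)/(-1177 - 978))/(-4583646 - 2941986) = (-3083903 + 2*(-1177)/(-2155))/(-7525632) = (-3083903 + 2*(-1177)*(-1/2155))*(-1/7525632) = (-3083903 + 2354/2155)*(-1/7525632) = -6645808611/2155*(-1/7525632) = 2215269537/5405912320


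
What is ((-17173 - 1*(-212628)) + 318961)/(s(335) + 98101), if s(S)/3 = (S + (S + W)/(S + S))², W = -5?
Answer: 2309213424/1956156841 ≈ 1.1805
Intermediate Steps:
s(S) = 3*(S + (-5 + S)/(2*S))² (s(S) = 3*(S + (S - 5)/(S + S))² = 3*(S + (-5 + S)/((2*S)))² = 3*(S + (-5 + S)*(1/(2*S)))² = 3*(S + (-5 + S)/(2*S))²)
((-17173 - 1*(-212628)) + 318961)/(s(335) + 98101) = ((-17173 - 1*(-212628)) + 318961)/((¾)*(-5 + 335 + 2*335²)²/335² + 98101) = ((-17173 + 212628) + 318961)/((¾)*(1/112225)*(-5 + 335 + 2*112225)² + 98101) = (195455 + 318961)/((¾)*(1/112225)*(-5 + 335 + 224450)² + 98101) = 514416/((¾)*(1/112225)*224780² + 98101) = 514416/((¾)*(1/112225)*50526048400 + 98101) = 514416/(1515781452/4489 + 98101) = 514416/(1956156841/4489) = 514416*(4489/1956156841) = 2309213424/1956156841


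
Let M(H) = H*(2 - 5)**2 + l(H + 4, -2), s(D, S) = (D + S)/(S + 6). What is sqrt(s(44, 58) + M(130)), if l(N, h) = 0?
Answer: sqrt(74982)/8 ≈ 34.229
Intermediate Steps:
s(D, S) = (D + S)/(6 + S)
M(H) = 9*H (M(H) = H*(2 - 5)**2 + 0 = H*(-3)**2 + 0 = H*9 + 0 = 9*H + 0 = 9*H)
sqrt(s(44, 58) + M(130)) = sqrt((44 + 58)/(6 + 58) + 9*130) = sqrt(102/64 + 1170) = sqrt((1/64)*102 + 1170) = sqrt(51/32 + 1170) = sqrt(37491/32) = sqrt(74982)/8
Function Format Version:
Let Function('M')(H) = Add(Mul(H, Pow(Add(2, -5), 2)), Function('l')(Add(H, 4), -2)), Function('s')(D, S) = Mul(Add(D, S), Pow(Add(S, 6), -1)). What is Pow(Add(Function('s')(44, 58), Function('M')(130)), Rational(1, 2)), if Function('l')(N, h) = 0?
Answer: Mul(Rational(1, 8), Pow(74982, Rational(1, 2))) ≈ 34.229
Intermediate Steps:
Function('s')(D, S) = Mul(Pow(Add(6, S), -1), Add(D, S)) (Function('s')(D, S) = Mul(Add(D, S), Pow(Add(6, S), -1)) = Mul(Pow(Add(6, S), -1), Add(D, S)))
Function('M')(H) = Mul(9, H) (Function('M')(H) = Add(Mul(H, Pow(Add(2, -5), 2)), 0) = Add(Mul(H, Pow(-3, 2)), 0) = Add(Mul(H, 9), 0) = Add(Mul(9, H), 0) = Mul(9, H))
Pow(Add(Function('s')(44, 58), Function('M')(130)), Rational(1, 2)) = Pow(Add(Mul(Pow(Add(6, 58), -1), Add(44, 58)), Mul(9, 130)), Rational(1, 2)) = Pow(Add(Mul(Pow(64, -1), 102), 1170), Rational(1, 2)) = Pow(Add(Mul(Rational(1, 64), 102), 1170), Rational(1, 2)) = Pow(Add(Rational(51, 32), 1170), Rational(1, 2)) = Pow(Rational(37491, 32), Rational(1, 2)) = Mul(Rational(1, 8), Pow(74982, Rational(1, 2)))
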